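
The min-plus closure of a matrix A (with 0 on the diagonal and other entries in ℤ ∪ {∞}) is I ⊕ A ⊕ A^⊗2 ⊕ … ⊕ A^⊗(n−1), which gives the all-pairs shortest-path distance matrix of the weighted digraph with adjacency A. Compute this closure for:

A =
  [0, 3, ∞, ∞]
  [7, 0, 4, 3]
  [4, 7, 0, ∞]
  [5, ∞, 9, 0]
Closure =
  [0, 3, 7, 6]
  [7, 0, 4, 3]
  [4, 7, 0, 10]
  [5, 8, 9, 0]

This is the Floyd-Warshall all-pairs shortest-path computation. For each intermediate vertex k = 0, 1, …, 3, update dist[i][j] ← min(dist[i][j], dist[i][k] + dist[k][j]). The final matrix gives, for each (i, j), the minimum total weight of any directed path from i to j (possibly empty when i = j).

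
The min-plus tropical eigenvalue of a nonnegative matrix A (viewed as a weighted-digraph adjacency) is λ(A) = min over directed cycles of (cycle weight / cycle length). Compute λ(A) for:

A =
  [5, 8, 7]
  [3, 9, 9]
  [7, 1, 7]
λ(A) = 11/3

Enumerate directed cycles and compute their means (weight / length). Sample:
  cycle 0 → 0: weight = 5, length = 1, mean = 5/1 ≈ 5.000
  cycle 1 → 1: weight = 9, length = 1, mean = 9/1 ≈ 9.000
  cycle 2 → 2: weight = 7, length = 1, mean = 7/1 ≈ 7.000
  cycle 0 → 1 → 0: weight = 11, length = 2, mean = 11/2 ≈ 5.500
  cycle 0 → 2 → 0: weight = 14, length = 2, mean = 14/2 ≈ 7.000
  cycle 1 → 0 → 1: weight = 11, length = 2, mean = 11/2 ≈ 5.500
Minimum mean = 3.667, attained e.g. along the cycle 0 → 2 → 1 → 0 with weight 11 and length 3. So λ(A) = 11/3 = 11/3.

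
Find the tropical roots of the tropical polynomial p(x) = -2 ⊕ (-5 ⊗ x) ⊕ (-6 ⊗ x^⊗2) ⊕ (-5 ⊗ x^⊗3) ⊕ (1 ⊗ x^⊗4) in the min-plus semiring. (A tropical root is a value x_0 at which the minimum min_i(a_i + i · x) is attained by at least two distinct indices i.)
Roots: {-6, -1, 1, 3}

Each tropical root is a break point of the lower envelope of the lines y = a_i + i · x (there are 5 lines, with slopes 0, 1, ..., 4). Only the lines that attain the minimum somewhere contribute to roots; other lines are dominated. Here the surviving (envelope) indices are i = 4, i = 3, i = 2, i = 1, i = 0.
Intersections between consecutive envelope lines give the roots: for adjacent envelope indices i < j the intersection is x = (a_i − a_j) / (j − i). Reading off the sorted break points: {-6, -1, 1, 3}.
Verification: at each break x_0, at least two indices attain the minimum of min_i(a_i + i · x_0).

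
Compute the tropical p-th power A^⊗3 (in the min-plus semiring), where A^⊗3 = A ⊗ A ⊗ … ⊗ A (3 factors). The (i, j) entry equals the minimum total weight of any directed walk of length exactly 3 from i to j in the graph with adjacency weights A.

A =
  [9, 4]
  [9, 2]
A^⊗3 =
  [15, 8]
  [13, 6]

Each entry (A^⊗3)_ij equals the minimum over all length-3 walks i = v_0 → v_1 → … → v_3 = j of Σ_t A[v_t][v_{t+1}]. For example, for (i, j) = (0, 1) we minimise over 4 possible intermediate vertex sequences; the minimum is 8, attained along the walk 0 → 1 → 1 → 1.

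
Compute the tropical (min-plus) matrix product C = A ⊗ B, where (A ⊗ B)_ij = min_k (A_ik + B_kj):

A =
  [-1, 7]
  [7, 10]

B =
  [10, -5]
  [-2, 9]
A ⊗ B =
  [5, -6]
  [8, 2]

Apply the min-plus product entry-by-entry:
  C[0][0] = min over k of (A[0][0] + B[0][0] = -1 + 10 = 9, A[0][1] + B[1][0] = 7 + -2 = 5) = 5 (attained at k = 1)
  C[0][1] = min over k of (A[0][0] + B[0][1] = -1 + -5 = -6, A[0][1] + B[1][1] = 7 + 9 = 16) = -6 (attained at k = 0)
  C[1][0] = min over k of (A[1][0] + B[0][0] = 7 + 10 = 17, A[1][1] + B[1][0] = 10 + -2 = 8) = 8 (attained at k = 1)
  C[1][1] = min over k of (A[1][0] + B[0][1] = 7 + -5 = 2, A[1][1] + B[1][1] = 10 + 9 = 19) = 2 (attained at k = 0)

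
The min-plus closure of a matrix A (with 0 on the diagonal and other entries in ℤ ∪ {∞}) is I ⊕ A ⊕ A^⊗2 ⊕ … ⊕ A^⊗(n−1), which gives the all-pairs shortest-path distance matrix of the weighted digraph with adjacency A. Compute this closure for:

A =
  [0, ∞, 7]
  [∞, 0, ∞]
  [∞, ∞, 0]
Closure =
  [0, ∞, 7]
  [∞, 0, ∞]
  [∞, ∞, 0]

This is the Floyd-Warshall all-pairs shortest-path computation. For each intermediate vertex k = 0, 1, …, 2, update dist[i][j] ← min(dist[i][j], dist[i][k] + dist[k][j]). The final matrix gives, for each (i, j), the minimum total weight of any directed path from i to j (possibly empty when i = j).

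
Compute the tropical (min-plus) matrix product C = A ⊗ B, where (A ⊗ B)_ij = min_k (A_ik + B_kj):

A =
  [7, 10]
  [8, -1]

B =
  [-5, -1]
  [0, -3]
A ⊗ B =
  [2, 6]
  [-1, -4]

Apply the min-plus product entry-by-entry:
  C[0][0] = min over k of (A[0][0] + B[0][0] = 7 + -5 = 2, A[0][1] + B[1][0] = 10 + 0 = 10) = 2 (attained at k = 0)
  C[0][1] = min over k of (A[0][0] + B[0][1] = 7 + -1 = 6, A[0][1] + B[1][1] = 10 + -3 = 7) = 6 (attained at k = 0)
  C[1][0] = min over k of (A[1][0] + B[0][0] = 8 + -5 = 3, A[1][1] + B[1][0] = -1 + 0 = -1) = -1 (attained at k = 1)
  C[1][1] = min over k of (A[1][0] + B[0][1] = 8 + -1 = 7, A[1][1] + B[1][1] = -1 + -3 = -4) = -4 (attained at k = 1)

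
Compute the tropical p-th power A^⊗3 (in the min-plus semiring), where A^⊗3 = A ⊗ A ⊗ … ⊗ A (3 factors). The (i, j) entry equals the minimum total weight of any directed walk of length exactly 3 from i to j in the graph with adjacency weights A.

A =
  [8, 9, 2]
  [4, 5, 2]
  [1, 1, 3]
A^⊗3 =
  [6, 6, 5]
  [6, 6, 5]
  [4, 4, 6]

Each entry (A^⊗3)_ij equals the minimum over all length-3 walks i = v_0 → v_1 → … → v_3 = j of Σ_t A[v_t][v_{t+1}]. For example, for (i, j) = (0, 2) we minimise over 9 possible intermediate vertex sequences; the minimum is 5, attained along the walk 0 → 2 → 0 → 2.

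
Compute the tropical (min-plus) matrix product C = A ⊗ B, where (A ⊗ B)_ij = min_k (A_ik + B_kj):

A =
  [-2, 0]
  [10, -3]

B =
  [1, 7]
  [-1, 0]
A ⊗ B =
  [-1, 0]
  [-4, -3]

Apply the min-plus product entry-by-entry:
  C[0][0] = min over k of (A[0][0] + B[0][0] = -2 + 1 = -1, A[0][1] + B[1][0] = 0 + -1 = -1) = -1 (attained at k = 0)
  C[0][1] = min over k of (A[0][0] + B[0][1] = -2 + 7 = 5, A[0][1] + B[1][1] = 0 + 0 = 0) = 0 (attained at k = 1)
  C[1][0] = min over k of (A[1][0] + B[0][0] = 10 + 1 = 11, A[1][1] + B[1][0] = -3 + -1 = -4) = -4 (attained at k = 1)
  C[1][1] = min over k of (A[1][0] + B[0][1] = 10 + 7 = 17, A[1][1] + B[1][1] = -3 + 0 = -3) = -3 (attained at k = 1)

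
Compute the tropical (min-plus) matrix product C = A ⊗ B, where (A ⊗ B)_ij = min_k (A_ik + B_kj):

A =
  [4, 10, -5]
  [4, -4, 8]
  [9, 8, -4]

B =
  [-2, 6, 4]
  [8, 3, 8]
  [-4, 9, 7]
A ⊗ B =
  [-9, 4, 2]
  [2, -1, 4]
  [-8, 5, 3]

Apply the min-plus product entry-by-entry:
  C[0][0] = min over k of (A[0][0] + B[0][0] = 4 + -2 = 2, A[0][1] + B[1][0] = 10 + 8 = 18, A[0][2] + B[2][0] = -5 + -4 = -9) = -9 (attained at k = 2)
  C[0][1] = min over k of (A[0][0] + B[0][1] = 4 + 6 = 10, A[0][1] + B[1][1] = 10 + 3 = 13, A[0][2] + B[2][1] = -5 + 9 = 4) = 4 (attained at k = 2)
  C[0][2] = min over k of (A[0][0] + B[0][2] = 4 + 4 = 8, A[0][1] + B[1][2] = 10 + 8 = 18, A[0][2] + B[2][2] = -5 + 7 = 2) = 2 (attained at k = 2)
  C[1][0] = min over k of (A[1][0] + B[0][0] = 4 + -2 = 2, A[1][1] + B[1][0] = -4 + 8 = 4, A[1][2] + B[2][0] = 8 + -4 = 4) = 2 (attained at k = 0)
  C[1][1] = min over k of (A[1][0] + B[0][1] = 4 + 6 = 10, A[1][1] + B[1][1] = -4 + 3 = -1, A[1][2] + B[2][1] = 8 + 9 = 17) = -1 (attained at k = 1)
  C[1][2] = min over k of (A[1][0] + B[0][2] = 4 + 4 = 8, A[1][1] + B[1][2] = -4 + 8 = 4, A[1][2] + B[2][2] = 8 + 7 = 15) = 4 (attained at k = 1)
  C[2][0] = min over k of (A[2][0] + B[0][0] = 9 + -2 = 7, A[2][1] + B[1][0] = 8 + 8 = 16, A[2][2] + B[2][0] = -4 + -4 = -8) = -8 (attained at k = 2)
  C[2][1] = min over k of (A[2][0] + B[0][1] = 9 + 6 = 15, A[2][1] + B[1][1] = 8 + 3 = 11, A[2][2] + B[2][1] = -4 + 9 = 5) = 5 (attained at k = 2)
  C[2][2] = min over k of (A[2][0] + B[0][2] = 9 + 4 = 13, A[2][1] + B[1][2] = 8 + 8 = 16, A[2][2] + B[2][2] = -4 + 7 = 3) = 3 (attained at k = 2)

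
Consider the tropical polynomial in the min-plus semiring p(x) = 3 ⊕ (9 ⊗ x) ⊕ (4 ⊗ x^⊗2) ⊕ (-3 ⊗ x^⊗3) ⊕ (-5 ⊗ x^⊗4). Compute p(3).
p(3) = 3

A tropical monomial a ⊗ x^⊗i evaluates to a + i · x. Evaluating each term at x = 3:
  Term 0 contributes 3 + 0 · 3 = 3
  Term 1 contributes 9 + 1 · 3 = 12
  Term 2 contributes 4 + 2 · 3 = 10
  Term 3 contributes -3 + 3 · 3 = 6
  Term 4 contributes -5 + 4 · 3 = 7
p(3) = ⊕ of these = min[3, 12, 10, 6, 7] = 3.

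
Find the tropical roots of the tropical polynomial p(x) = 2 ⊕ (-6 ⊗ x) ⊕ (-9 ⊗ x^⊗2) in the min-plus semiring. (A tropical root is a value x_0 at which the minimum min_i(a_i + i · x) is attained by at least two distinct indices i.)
Roots: {3, 8}

Each tropical root is a break point of the lower envelope of the lines y = a_i + i · x (there are 3 lines, with slopes 0, 1, ..., 2). Only the lines that attain the minimum somewhere contribute to roots; other lines are dominated. Here the surviving (envelope) indices are i = 2, i = 1, i = 0.
Intersections between consecutive envelope lines give the roots: for adjacent envelope indices i < j the intersection is x = (a_i − a_j) / (j − i). Reading off the sorted break points: {3, 8}.
Verification: at each break x_0, at least two indices attain the minimum of min_i(a_i + i · x_0).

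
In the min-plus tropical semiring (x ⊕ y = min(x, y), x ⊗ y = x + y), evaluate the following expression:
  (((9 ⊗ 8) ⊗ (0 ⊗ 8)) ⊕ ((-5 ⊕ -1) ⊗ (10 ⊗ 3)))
(((9 ⊗ 8) ⊗ (0 ⊗ 8)) ⊕ ((-5 ⊕ -1) ⊗ (10 ⊗ 3))) = 8

Expand innermost to outermost. Recall ⊕ takes the minimum of its arguments and ⊗ takes their sum. Working out the expression (((9 ⊗ 8) ⊗ (0 ⊗ 8)) ⊕ ((-5 ⊕ -1) ⊗ (10 ⊗ 3))) gives 8.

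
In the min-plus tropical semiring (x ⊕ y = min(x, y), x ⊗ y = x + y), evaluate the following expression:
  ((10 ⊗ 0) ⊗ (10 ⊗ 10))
((10 ⊗ 0) ⊗ (10 ⊗ 10)) = 30

Expand innermost to outermost. Recall ⊕ takes the minimum of its arguments and ⊗ takes their sum. Working out the expression ((10 ⊗ 0) ⊗ (10 ⊗ 10)) gives 30.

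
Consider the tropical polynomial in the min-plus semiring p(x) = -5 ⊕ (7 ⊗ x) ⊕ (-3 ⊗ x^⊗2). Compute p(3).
p(3) = -5

A tropical monomial a ⊗ x^⊗i evaluates to a + i · x. Evaluating each term at x = 3:
  Term 0 contributes -5 + 0 · 3 = -5
  Term 1 contributes 7 + 1 · 3 = 10
  Term 2 contributes -3 + 2 · 3 = 3
p(3) = ⊕ of these = min[-5, 10, 3] = -5.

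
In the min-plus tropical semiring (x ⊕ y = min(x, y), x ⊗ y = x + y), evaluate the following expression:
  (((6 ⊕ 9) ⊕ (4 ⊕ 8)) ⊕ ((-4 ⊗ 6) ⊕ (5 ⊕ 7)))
(((6 ⊕ 9) ⊕ (4 ⊕ 8)) ⊕ ((-4 ⊗ 6) ⊕ (5 ⊕ 7))) = 2

Expand innermost to outermost. Recall ⊕ takes the minimum of its arguments and ⊗ takes their sum. Working out the expression (((6 ⊕ 9) ⊕ (4 ⊕ 8)) ⊕ ((-4 ⊗ 6) ⊕ (5 ⊕ 7))) gives 2.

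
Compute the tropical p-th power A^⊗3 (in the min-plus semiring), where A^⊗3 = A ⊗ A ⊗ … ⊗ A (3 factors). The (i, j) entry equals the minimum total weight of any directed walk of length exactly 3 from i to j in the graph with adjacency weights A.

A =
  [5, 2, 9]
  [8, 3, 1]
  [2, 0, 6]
A^⊗3 =
  [5, 3, 6]
  [6, 4, 2]
  [3, 1, 4]

Each entry (A^⊗3)_ij equals the minimum over all length-3 walks i = v_0 → v_1 → … → v_3 = j of Σ_t A[v_t][v_{t+1}]. For example, for (i, j) = (0, 2) we minimise over 9 possible intermediate vertex sequences; the minimum is 6, attained along the walk 0 → 1 → 1 → 2.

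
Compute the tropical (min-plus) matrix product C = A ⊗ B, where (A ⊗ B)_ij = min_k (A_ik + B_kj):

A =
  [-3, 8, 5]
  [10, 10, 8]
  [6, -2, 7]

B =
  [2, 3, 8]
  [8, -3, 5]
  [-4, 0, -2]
A ⊗ B =
  [-1, 0, 3]
  [4, 7, 6]
  [3, -5, 3]

Apply the min-plus product entry-by-entry:
  C[0][0] = min over k of (A[0][0] + B[0][0] = -3 + 2 = -1, A[0][1] + B[1][0] = 8 + 8 = 16, A[0][2] + B[2][0] = 5 + -4 = 1) = -1 (attained at k = 0)
  C[0][1] = min over k of (A[0][0] + B[0][1] = -3 + 3 = 0, A[0][1] + B[1][1] = 8 + -3 = 5, A[0][2] + B[2][1] = 5 + 0 = 5) = 0 (attained at k = 0)
  C[0][2] = min over k of (A[0][0] + B[0][2] = -3 + 8 = 5, A[0][1] + B[1][2] = 8 + 5 = 13, A[0][2] + B[2][2] = 5 + -2 = 3) = 3 (attained at k = 2)
  C[1][0] = min over k of (A[1][0] + B[0][0] = 10 + 2 = 12, A[1][1] + B[1][0] = 10 + 8 = 18, A[1][2] + B[2][0] = 8 + -4 = 4) = 4 (attained at k = 2)
  C[1][1] = min over k of (A[1][0] + B[0][1] = 10 + 3 = 13, A[1][1] + B[1][1] = 10 + -3 = 7, A[1][2] + B[2][1] = 8 + 0 = 8) = 7 (attained at k = 1)
  C[1][2] = min over k of (A[1][0] + B[0][2] = 10 + 8 = 18, A[1][1] + B[1][2] = 10 + 5 = 15, A[1][2] + B[2][2] = 8 + -2 = 6) = 6 (attained at k = 2)
  C[2][0] = min over k of (A[2][0] + B[0][0] = 6 + 2 = 8, A[2][1] + B[1][0] = -2 + 8 = 6, A[2][2] + B[2][0] = 7 + -4 = 3) = 3 (attained at k = 2)
  C[2][1] = min over k of (A[2][0] + B[0][1] = 6 + 3 = 9, A[2][1] + B[1][1] = -2 + -3 = -5, A[2][2] + B[2][1] = 7 + 0 = 7) = -5 (attained at k = 1)
  C[2][2] = min over k of (A[2][0] + B[0][2] = 6 + 8 = 14, A[2][1] + B[1][2] = -2 + 5 = 3, A[2][2] + B[2][2] = 7 + -2 = 5) = 3 (attained at k = 1)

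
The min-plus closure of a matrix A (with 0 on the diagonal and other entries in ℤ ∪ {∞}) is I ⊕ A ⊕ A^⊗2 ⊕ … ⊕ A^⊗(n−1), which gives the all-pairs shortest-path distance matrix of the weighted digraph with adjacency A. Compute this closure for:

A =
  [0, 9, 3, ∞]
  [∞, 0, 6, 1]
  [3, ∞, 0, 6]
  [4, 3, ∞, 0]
Closure =
  [0, 9, 3, 9]
  [5, 0, 6, 1]
  [3, 9, 0, 6]
  [4, 3, 7, 0]

This is the Floyd-Warshall all-pairs shortest-path computation. For each intermediate vertex k = 0, 1, …, 3, update dist[i][j] ← min(dist[i][j], dist[i][k] + dist[k][j]). The final matrix gives, for each (i, j), the minimum total weight of any directed path from i to j (possibly empty when i = j).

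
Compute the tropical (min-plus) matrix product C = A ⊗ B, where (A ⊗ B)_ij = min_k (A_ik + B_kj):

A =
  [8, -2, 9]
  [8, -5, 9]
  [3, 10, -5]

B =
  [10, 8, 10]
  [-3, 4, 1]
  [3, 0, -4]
A ⊗ B =
  [-5, 2, -1]
  [-8, -1, -4]
  [-2, -5, -9]

Apply the min-plus product entry-by-entry:
  C[0][0] = min over k of (A[0][0] + B[0][0] = 8 + 10 = 18, A[0][1] + B[1][0] = -2 + -3 = -5, A[0][2] + B[2][0] = 9 + 3 = 12) = -5 (attained at k = 1)
  C[0][1] = min over k of (A[0][0] + B[0][1] = 8 + 8 = 16, A[0][1] + B[1][1] = -2 + 4 = 2, A[0][2] + B[2][1] = 9 + 0 = 9) = 2 (attained at k = 1)
  C[0][2] = min over k of (A[0][0] + B[0][2] = 8 + 10 = 18, A[0][1] + B[1][2] = -2 + 1 = -1, A[0][2] + B[2][2] = 9 + -4 = 5) = -1 (attained at k = 1)
  C[1][0] = min over k of (A[1][0] + B[0][0] = 8 + 10 = 18, A[1][1] + B[1][0] = -5 + -3 = -8, A[1][2] + B[2][0] = 9 + 3 = 12) = -8 (attained at k = 1)
  C[1][1] = min over k of (A[1][0] + B[0][1] = 8 + 8 = 16, A[1][1] + B[1][1] = -5 + 4 = -1, A[1][2] + B[2][1] = 9 + 0 = 9) = -1 (attained at k = 1)
  C[1][2] = min over k of (A[1][0] + B[0][2] = 8 + 10 = 18, A[1][1] + B[1][2] = -5 + 1 = -4, A[1][2] + B[2][2] = 9 + -4 = 5) = -4 (attained at k = 1)
  C[2][0] = min over k of (A[2][0] + B[0][0] = 3 + 10 = 13, A[2][1] + B[1][0] = 10 + -3 = 7, A[2][2] + B[2][0] = -5 + 3 = -2) = -2 (attained at k = 2)
  C[2][1] = min over k of (A[2][0] + B[0][1] = 3 + 8 = 11, A[2][1] + B[1][1] = 10 + 4 = 14, A[2][2] + B[2][1] = -5 + 0 = -5) = -5 (attained at k = 2)
  C[2][2] = min over k of (A[2][0] + B[0][2] = 3 + 10 = 13, A[2][1] + B[1][2] = 10 + 1 = 11, A[2][2] + B[2][2] = -5 + -4 = -9) = -9 (attained at k = 2)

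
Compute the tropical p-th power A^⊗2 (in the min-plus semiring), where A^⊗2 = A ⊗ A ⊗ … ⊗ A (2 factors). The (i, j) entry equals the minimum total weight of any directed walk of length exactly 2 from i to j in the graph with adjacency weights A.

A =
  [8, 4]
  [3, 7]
A^⊗2 =
  [7, 11]
  [10, 7]

Each entry (A^⊗2)_ij equals the minimum over all length-2 walks i = v_0 → v_1 → … → v_2 = j of Σ_t A[v_t][v_{t+1}]. For example, for (i, j) = (0, 1) we minimise over 2 possible intermediate vertex sequences; the minimum is 11, attained along the walk 0 → 1 → 1.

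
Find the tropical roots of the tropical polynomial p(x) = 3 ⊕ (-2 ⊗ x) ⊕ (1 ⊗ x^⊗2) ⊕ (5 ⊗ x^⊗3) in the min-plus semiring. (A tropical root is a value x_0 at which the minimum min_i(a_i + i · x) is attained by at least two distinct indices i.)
Roots: {-4, -3, 5}

Each tropical root is a break point of the lower envelope of the lines y = a_i + i · x (there are 4 lines, with slopes 0, 1, ..., 3). Only the lines that attain the minimum somewhere contribute to roots; other lines are dominated. Here the surviving (envelope) indices are i = 3, i = 2, i = 1, i = 0.
Intersections between consecutive envelope lines give the roots: for adjacent envelope indices i < j the intersection is x = (a_i − a_j) / (j − i). Reading off the sorted break points: {-4, -3, 5}.
Verification: at each break x_0, at least two indices attain the minimum of min_i(a_i + i · x_0).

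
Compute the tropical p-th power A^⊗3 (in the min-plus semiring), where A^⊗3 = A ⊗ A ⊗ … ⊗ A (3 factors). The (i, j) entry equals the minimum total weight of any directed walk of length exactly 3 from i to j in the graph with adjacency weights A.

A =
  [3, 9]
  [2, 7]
A^⊗3 =
  [9, 15]
  [8, 14]

Each entry (A^⊗3)_ij equals the minimum over all length-3 walks i = v_0 → v_1 → … → v_3 = j of Σ_t A[v_t][v_{t+1}]. For example, for (i, j) = (0, 1) we minimise over 4 possible intermediate vertex sequences; the minimum is 15, attained along the walk 0 → 0 → 0 → 1.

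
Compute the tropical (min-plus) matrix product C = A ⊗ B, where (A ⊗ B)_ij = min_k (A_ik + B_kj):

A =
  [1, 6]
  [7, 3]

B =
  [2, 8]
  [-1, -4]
A ⊗ B =
  [3, 2]
  [2, -1]

Apply the min-plus product entry-by-entry:
  C[0][0] = min over k of (A[0][0] + B[0][0] = 1 + 2 = 3, A[0][1] + B[1][0] = 6 + -1 = 5) = 3 (attained at k = 0)
  C[0][1] = min over k of (A[0][0] + B[0][1] = 1 + 8 = 9, A[0][1] + B[1][1] = 6 + -4 = 2) = 2 (attained at k = 1)
  C[1][0] = min over k of (A[1][0] + B[0][0] = 7 + 2 = 9, A[1][1] + B[1][0] = 3 + -1 = 2) = 2 (attained at k = 1)
  C[1][1] = min over k of (A[1][0] + B[0][1] = 7 + 8 = 15, A[1][1] + B[1][1] = 3 + -4 = -1) = -1 (attained at k = 1)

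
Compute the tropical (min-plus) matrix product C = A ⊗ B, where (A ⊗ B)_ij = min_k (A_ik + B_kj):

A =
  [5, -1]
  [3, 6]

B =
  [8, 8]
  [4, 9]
A ⊗ B =
  [3, 8]
  [10, 11]

Apply the min-plus product entry-by-entry:
  C[0][0] = min over k of (A[0][0] + B[0][0] = 5 + 8 = 13, A[0][1] + B[1][0] = -1 + 4 = 3) = 3 (attained at k = 1)
  C[0][1] = min over k of (A[0][0] + B[0][1] = 5 + 8 = 13, A[0][1] + B[1][1] = -1 + 9 = 8) = 8 (attained at k = 1)
  C[1][0] = min over k of (A[1][0] + B[0][0] = 3 + 8 = 11, A[1][1] + B[1][0] = 6 + 4 = 10) = 10 (attained at k = 1)
  C[1][1] = min over k of (A[1][0] + B[0][1] = 3 + 8 = 11, A[1][1] + B[1][1] = 6 + 9 = 15) = 11 (attained at k = 0)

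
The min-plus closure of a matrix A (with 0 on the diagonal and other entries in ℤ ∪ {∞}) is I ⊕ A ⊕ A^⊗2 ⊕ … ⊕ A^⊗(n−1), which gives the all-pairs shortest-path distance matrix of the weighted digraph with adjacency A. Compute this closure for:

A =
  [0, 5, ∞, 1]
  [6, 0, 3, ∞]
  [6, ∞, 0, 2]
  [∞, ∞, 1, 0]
Closure =
  [0, 5, 2, 1]
  [6, 0, 3, 5]
  [6, 11, 0, 2]
  [7, 12, 1, 0]

This is the Floyd-Warshall all-pairs shortest-path computation. For each intermediate vertex k = 0, 1, …, 3, update dist[i][j] ← min(dist[i][j], dist[i][k] + dist[k][j]). The final matrix gives, for each (i, j), the minimum total weight of any directed path from i to j (possibly empty when i = j).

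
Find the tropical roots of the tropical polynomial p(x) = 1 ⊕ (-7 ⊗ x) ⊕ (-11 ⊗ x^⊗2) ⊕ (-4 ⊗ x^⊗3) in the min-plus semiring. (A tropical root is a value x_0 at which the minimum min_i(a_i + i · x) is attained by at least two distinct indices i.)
Roots: {-7, 4, 8}

Each tropical root is a break point of the lower envelope of the lines y = a_i + i · x (there are 4 lines, with slopes 0, 1, ..., 3). Only the lines that attain the minimum somewhere contribute to roots; other lines are dominated. Here the surviving (envelope) indices are i = 3, i = 2, i = 1, i = 0.
Intersections between consecutive envelope lines give the roots: for adjacent envelope indices i < j the intersection is x = (a_i − a_j) / (j − i). Reading off the sorted break points: {-7, 4, 8}.
Verification: at each break x_0, at least two indices attain the minimum of min_i(a_i + i · x_0).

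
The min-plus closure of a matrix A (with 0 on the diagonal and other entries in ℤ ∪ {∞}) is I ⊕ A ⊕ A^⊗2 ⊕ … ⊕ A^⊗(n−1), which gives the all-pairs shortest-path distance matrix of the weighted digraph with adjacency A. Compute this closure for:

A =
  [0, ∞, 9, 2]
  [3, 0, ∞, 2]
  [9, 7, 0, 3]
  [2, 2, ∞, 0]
Closure =
  [0, 4, 9, 2]
  [3, 0, 12, 2]
  [5, 5, 0, 3]
  [2, 2, 11, 0]

This is the Floyd-Warshall all-pairs shortest-path computation. For each intermediate vertex k = 0, 1, …, 3, update dist[i][j] ← min(dist[i][j], dist[i][k] + dist[k][j]). The final matrix gives, for each (i, j), the minimum total weight of any directed path from i to j (possibly empty when i = j).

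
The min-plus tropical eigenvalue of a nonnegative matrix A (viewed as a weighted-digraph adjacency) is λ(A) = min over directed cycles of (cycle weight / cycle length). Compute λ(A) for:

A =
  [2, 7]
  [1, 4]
λ(A) = 2

Enumerate directed cycles and compute their means (weight / length). Sample:
  cycle 0 → 0: weight = 2, length = 1, mean = 2/1 ≈ 2.000
  cycle 1 → 1: weight = 4, length = 1, mean = 4/1 ≈ 4.000
  cycle 0 → 1 → 0: weight = 8, length = 2, mean = 8/2 ≈ 4.000
  cycle 1 → 0 → 1: weight = 8, length = 2, mean = 8/2 ≈ 4.000
Minimum mean = 2.000, attained e.g. along the cycle 0 → 0 with weight 2 and length 1. So λ(A) = 2/1 = 2.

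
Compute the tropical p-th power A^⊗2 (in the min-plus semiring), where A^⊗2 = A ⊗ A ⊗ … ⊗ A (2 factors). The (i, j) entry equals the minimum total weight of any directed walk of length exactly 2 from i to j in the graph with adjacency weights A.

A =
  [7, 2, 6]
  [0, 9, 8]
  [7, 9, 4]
A^⊗2 =
  [2, 9, 10]
  [7, 2, 6]
  [9, 9, 8]

Each entry (A^⊗2)_ij equals the minimum over all length-2 walks i = v_0 → v_1 → … → v_2 = j of Σ_t A[v_t][v_{t+1}]. For example, for (i, j) = (0, 2) we minimise over 3 possible intermediate vertex sequences; the minimum is 10, attained along the walk 0 → 1 → 2.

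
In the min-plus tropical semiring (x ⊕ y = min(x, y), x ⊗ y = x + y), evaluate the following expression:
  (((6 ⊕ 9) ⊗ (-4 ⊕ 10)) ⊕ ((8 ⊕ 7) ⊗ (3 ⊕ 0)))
(((6 ⊕ 9) ⊗ (-4 ⊕ 10)) ⊕ ((8 ⊕ 7) ⊗ (3 ⊕ 0))) = 2

Expand innermost to outermost. Recall ⊕ takes the minimum of its arguments and ⊗ takes their sum. Working out the expression (((6 ⊕ 9) ⊗ (-4 ⊕ 10)) ⊕ ((8 ⊕ 7) ⊗ (3 ⊕ 0))) gives 2.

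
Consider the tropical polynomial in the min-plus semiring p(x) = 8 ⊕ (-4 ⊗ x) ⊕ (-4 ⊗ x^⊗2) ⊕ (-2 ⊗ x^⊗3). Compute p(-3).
p(-3) = -11

A tropical monomial a ⊗ x^⊗i evaluates to a + i · x. Evaluating each term at x = -3:
  Term 0 contributes 8 + 0 · -3 = 8
  Term 1 contributes -4 + 1 · -3 = -7
  Term 2 contributes -4 + 2 · -3 = -10
  Term 3 contributes -2 + 3 · -3 = -11
p(-3) = ⊕ of these = min[8, -7, -10, -11] = -11.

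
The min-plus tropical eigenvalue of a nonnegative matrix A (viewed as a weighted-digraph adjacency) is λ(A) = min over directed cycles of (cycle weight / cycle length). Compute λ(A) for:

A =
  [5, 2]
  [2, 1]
λ(A) = 1

Enumerate directed cycles and compute their means (weight / length). Sample:
  cycle 0 → 0: weight = 5, length = 1, mean = 5/1 ≈ 5.000
  cycle 1 → 1: weight = 1, length = 1, mean = 1/1 ≈ 1.000
  cycle 0 → 1 → 0: weight = 4, length = 2, mean = 4/2 ≈ 2.000
  cycle 1 → 0 → 1: weight = 4, length = 2, mean = 4/2 ≈ 2.000
Minimum mean = 1.000, attained e.g. along the cycle 1 → 1 with weight 1 and length 1. So λ(A) = 1/1 = 1.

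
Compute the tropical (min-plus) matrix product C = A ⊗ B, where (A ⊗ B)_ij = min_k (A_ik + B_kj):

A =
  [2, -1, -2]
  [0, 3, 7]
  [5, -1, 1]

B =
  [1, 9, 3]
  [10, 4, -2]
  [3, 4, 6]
A ⊗ B =
  [1, 2, -3]
  [1, 7, 1]
  [4, 3, -3]

Apply the min-plus product entry-by-entry:
  C[0][0] = min over k of (A[0][0] + B[0][0] = 2 + 1 = 3, A[0][1] + B[1][0] = -1 + 10 = 9, A[0][2] + B[2][0] = -2 + 3 = 1) = 1 (attained at k = 2)
  C[0][1] = min over k of (A[0][0] + B[0][1] = 2 + 9 = 11, A[0][1] + B[1][1] = -1 + 4 = 3, A[0][2] + B[2][1] = -2 + 4 = 2) = 2 (attained at k = 2)
  C[0][2] = min over k of (A[0][0] + B[0][2] = 2 + 3 = 5, A[0][1] + B[1][2] = -1 + -2 = -3, A[0][2] + B[2][2] = -2 + 6 = 4) = -3 (attained at k = 1)
  C[1][0] = min over k of (A[1][0] + B[0][0] = 0 + 1 = 1, A[1][1] + B[1][0] = 3 + 10 = 13, A[1][2] + B[2][0] = 7 + 3 = 10) = 1 (attained at k = 0)
  C[1][1] = min over k of (A[1][0] + B[0][1] = 0 + 9 = 9, A[1][1] + B[1][1] = 3 + 4 = 7, A[1][2] + B[2][1] = 7 + 4 = 11) = 7 (attained at k = 1)
  C[1][2] = min over k of (A[1][0] + B[0][2] = 0 + 3 = 3, A[1][1] + B[1][2] = 3 + -2 = 1, A[1][2] + B[2][2] = 7 + 6 = 13) = 1 (attained at k = 1)
  C[2][0] = min over k of (A[2][0] + B[0][0] = 5 + 1 = 6, A[2][1] + B[1][0] = -1 + 10 = 9, A[2][2] + B[2][0] = 1 + 3 = 4) = 4 (attained at k = 2)
  C[2][1] = min over k of (A[2][0] + B[0][1] = 5 + 9 = 14, A[2][1] + B[1][1] = -1 + 4 = 3, A[2][2] + B[2][1] = 1 + 4 = 5) = 3 (attained at k = 1)
  C[2][2] = min over k of (A[2][0] + B[0][2] = 5 + 3 = 8, A[2][1] + B[1][2] = -1 + -2 = -3, A[2][2] + B[2][2] = 1 + 6 = 7) = -3 (attained at k = 1)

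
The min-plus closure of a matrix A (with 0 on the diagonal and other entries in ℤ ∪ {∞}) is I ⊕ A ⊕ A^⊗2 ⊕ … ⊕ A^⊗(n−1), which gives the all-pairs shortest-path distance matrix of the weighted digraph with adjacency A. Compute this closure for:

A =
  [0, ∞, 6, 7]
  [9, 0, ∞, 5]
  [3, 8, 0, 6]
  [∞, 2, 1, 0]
Closure =
  [0, 9, 6, 7]
  [9, 0, 6, 5]
  [3, 8, 0, 6]
  [4, 2, 1, 0]

This is the Floyd-Warshall all-pairs shortest-path computation. For each intermediate vertex k = 0, 1, …, 3, update dist[i][j] ← min(dist[i][j], dist[i][k] + dist[k][j]). The final matrix gives, for each (i, j), the minimum total weight of any directed path from i to j (possibly empty when i = j).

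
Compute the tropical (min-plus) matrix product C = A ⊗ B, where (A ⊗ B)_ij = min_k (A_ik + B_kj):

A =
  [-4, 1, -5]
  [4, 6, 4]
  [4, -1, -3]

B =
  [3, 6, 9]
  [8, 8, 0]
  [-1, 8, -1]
A ⊗ B =
  [-6, 2, -6]
  [3, 10, 3]
  [-4, 5, -4]

Apply the min-plus product entry-by-entry:
  C[0][0] = min over k of (A[0][0] + B[0][0] = -4 + 3 = -1, A[0][1] + B[1][0] = 1 + 8 = 9, A[0][2] + B[2][0] = -5 + -1 = -6) = -6 (attained at k = 2)
  C[0][1] = min over k of (A[0][0] + B[0][1] = -4 + 6 = 2, A[0][1] + B[1][1] = 1 + 8 = 9, A[0][2] + B[2][1] = -5 + 8 = 3) = 2 (attained at k = 0)
  C[0][2] = min over k of (A[0][0] + B[0][2] = -4 + 9 = 5, A[0][1] + B[1][2] = 1 + 0 = 1, A[0][2] + B[2][2] = -5 + -1 = -6) = -6 (attained at k = 2)
  C[1][0] = min over k of (A[1][0] + B[0][0] = 4 + 3 = 7, A[1][1] + B[1][0] = 6 + 8 = 14, A[1][2] + B[2][0] = 4 + -1 = 3) = 3 (attained at k = 2)
  C[1][1] = min over k of (A[1][0] + B[0][1] = 4 + 6 = 10, A[1][1] + B[1][1] = 6 + 8 = 14, A[1][2] + B[2][1] = 4 + 8 = 12) = 10 (attained at k = 0)
  C[1][2] = min over k of (A[1][0] + B[0][2] = 4 + 9 = 13, A[1][1] + B[1][2] = 6 + 0 = 6, A[1][2] + B[2][2] = 4 + -1 = 3) = 3 (attained at k = 2)
  C[2][0] = min over k of (A[2][0] + B[0][0] = 4 + 3 = 7, A[2][1] + B[1][0] = -1 + 8 = 7, A[2][2] + B[2][0] = -3 + -1 = -4) = -4 (attained at k = 2)
  C[2][1] = min over k of (A[2][0] + B[0][1] = 4 + 6 = 10, A[2][1] + B[1][1] = -1 + 8 = 7, A[2][2] + B[2][1] = -3 + 8 = 5) = 5 (attained at k = 2)
  C[2][2] = min over k of (A[2][0] + B[0][2] = 4 + 9 = 13, A[2][1] + B[1][2] = -1 + 0 = -1, A[2][2] + B[2][2] = -3 + -1 = -4) = -4 (attained at k = 2)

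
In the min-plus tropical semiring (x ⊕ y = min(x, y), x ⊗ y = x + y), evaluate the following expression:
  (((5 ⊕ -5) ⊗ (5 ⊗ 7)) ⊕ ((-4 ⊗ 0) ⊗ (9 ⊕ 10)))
(((5 ⊕ -5) ⊗ (5 ⊗ 7)) ⊕ ((-4 ⊗ 0) ⊗ (9 ⊕ 10))) = 5

Expand innermost to outermost. Recall ⊕ takes the minimum of its arguments and ⊗ takes their sum. Working out the expression (((5 ⊕ -5) ⊗ (5 ⊗ 7)) ⊕ ((-4 ⊗ 0) ⊗ (9 ⊕ 10))) gives 5.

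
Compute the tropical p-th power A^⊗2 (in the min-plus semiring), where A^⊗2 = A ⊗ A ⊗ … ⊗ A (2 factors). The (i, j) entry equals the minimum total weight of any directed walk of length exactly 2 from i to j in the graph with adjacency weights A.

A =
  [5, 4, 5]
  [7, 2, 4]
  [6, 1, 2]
A^⊗2 =
  [10, 6, 7]
  [9, 4, 6]
  [8, 3, 4]

Each entry (A^⊗2)_ij equals the minimum over all length-2 walks i = v_0 → v_1 → … → v_2 = j of Σ_t A[v_t][v_{t+1}]. For example, for (i, j) = (0, 2) we minimise over 3 possible intermediate vertex sequences; the minimum is 7, attained along the walk 0 → 2 → 2.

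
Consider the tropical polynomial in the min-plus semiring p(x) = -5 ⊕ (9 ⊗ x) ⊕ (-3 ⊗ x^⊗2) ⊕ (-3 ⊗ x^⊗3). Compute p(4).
p(4) = -5

A tropical monomial a ⊗ x^⊗i evaluates to a + i · x. Evaluating each term at x = 4:
  Term 0 contributes -5 + 0 · 4 = -5
  Term 1 contributes 9 + 1 · 4 = 13
  Term 2 contributes -3 + 2 · 4 = 5
  Term 3 contributes -3 + 3 · 4 = 9
p(4) = ⊕ of these = min[-5, 13, 5, 9] = -5.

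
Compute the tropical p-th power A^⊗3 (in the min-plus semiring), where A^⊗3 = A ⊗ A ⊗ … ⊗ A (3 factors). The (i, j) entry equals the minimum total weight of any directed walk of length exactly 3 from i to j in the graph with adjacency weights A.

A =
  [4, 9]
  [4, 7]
A^⊗3 =
  [12, 17]
  [12, 17]

Each entry (A^⊗3)_ij equals the minimum over all length-3 walks i = v_0 → v_1 → … → v_3 = j of Σ_t A[v_t][v_{t+1}]. For example, for (i, j) = (0, 1) we minimise over 4 possible intermediate vertex sequences; the minimum is 17, attained along the walk 0 → 0 → 0 → 1.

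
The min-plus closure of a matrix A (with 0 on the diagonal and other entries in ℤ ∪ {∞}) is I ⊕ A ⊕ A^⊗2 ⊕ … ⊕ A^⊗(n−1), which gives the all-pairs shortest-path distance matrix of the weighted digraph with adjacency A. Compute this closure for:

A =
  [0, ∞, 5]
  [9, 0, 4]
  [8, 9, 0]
Closure =
  [0, 14, 5]
  [9, 0, 4]
  [8, 9, 0]

This is the Floyd-Warshall all-pairs shortest-path computation. For each intermediate vertex k = 0, 1, …, 2, update dist[i][j] ← min(dist[i][j], dist[i][k] + dist[k][j]). The final matrix gives, for each (i, j), the minimum total weight of any directed path from i to j (possibly empty when i = j).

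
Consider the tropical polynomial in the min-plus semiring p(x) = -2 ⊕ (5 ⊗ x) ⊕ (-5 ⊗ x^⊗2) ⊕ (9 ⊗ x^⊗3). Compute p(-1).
p(-1) = -7

A tropical monomial a ⊗ x^⊗i evaluates to a + i · x. Evaluating each term at x = -1:
  Term 0 contributes -2 + 0 · -1 = -2
  Term 1 contributes 5 + 1 · -1 = 4
  Term 2 contributes -5 + 2 · -1 = -7
  Term 3 contributes 9 + 3 · -1 = 6
p(-1) = ⊕ of these = min[-2, 4, -7, 6] = -7.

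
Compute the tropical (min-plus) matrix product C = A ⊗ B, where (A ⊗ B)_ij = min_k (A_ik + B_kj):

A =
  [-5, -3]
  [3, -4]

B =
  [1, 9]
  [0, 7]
A ⊗ B =
  [-4, 4]
  [-4, 3]

Apply the min-plus product entry-by-entry:
  C[0][0] = min over k of (A[0][0] + B[0][0] = -5 + 1 = -4, A[0][1] + B[1][0] = -3 + 0 = -3) = -4 (attained at k = 0)
  C[0][1] = min over k of (A[0][0] + B[0][1] = -5 + 9 = 4, A[0][1] + B[1][1] = -3 + 7 = 4) = 4 (attained at k = 0)
  C[1][0] = min over k of (A[1][0] + B[0][0] = 3 + 1 = 4, A[1][1] + B[1][0] = -4 + 0 = -4) = -4 (attained at k = 1)
  C[1][1] = min over k of (A[1][0] + B[0][1] = 3 + 9 = 12, A[1][1] + B[1][1] = -4 + 7 = 3) = 3 (attained at k = 1)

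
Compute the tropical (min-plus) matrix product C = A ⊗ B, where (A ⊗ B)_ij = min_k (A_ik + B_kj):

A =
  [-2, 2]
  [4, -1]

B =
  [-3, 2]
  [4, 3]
A ⊗ B =
  [-5, 0]
  [1, 2]

Apply the min-plus product entry-by-entry:
  C[0][0] = min over k of (A[0][0] + B[0][0] = -2 + -3 = -5, A[0][1] + B[1][0] = 2 + 4 = 6) = -5 (attained at k = 0)
  C[0][1] = min over k of (A[0][0] + B[0][1] = -2 + 2 = 0, A[0][1] + B[1][1] = 2 + 3 = 5) = 0 (attained at k = 0)
  C[1][0] = min over k of (A[1][0] + B[0][0] = 4 + -3 = 1, A[1][1] + B[1][0] = -1 + 4 = 3) = 1 (attained at k = 0)
  C[1][1] = min over k of (A[1][0] + B[0][1] = 4 + 2 = 6, A[1][1] + B[1][1] = -1 + 3 = 2) = 2 (attained at k = 1)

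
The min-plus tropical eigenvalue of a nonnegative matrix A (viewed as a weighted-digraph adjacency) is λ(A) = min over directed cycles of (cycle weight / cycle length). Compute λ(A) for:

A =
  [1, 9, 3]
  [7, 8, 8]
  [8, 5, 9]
λ(A) = 1

Enumerate directed cycles and compute their means (weight / length). Sample:
  cycle 0 → 0: weight = 1, length = 1, mean = 1/1 ≈ 1.000
  cycle 1 → 1: weight = 8, length = 1, mean = 8/1 ≈ 8.000
  cycle 2 → 2: weight = 9, length = 1, mean = 9/1 ≈ 9.000
  cycle 0 → 1 → 0: weight = 16, length = 2, mean = 16/2 ≈ 8.000
  cycle 0 → 2 → 0: weight = 11, length = 2, mean = 11/2 ≈ 5.500
  cycle 1 → 0 → 1: weight = 16, length = 2, mean = 16/2 ≈ 8.000
Minimum mean = 1.000, attained e.g. along the cycle 0 → 0 with weight 1 and length 1. So λ(A) = 1/1 = 1.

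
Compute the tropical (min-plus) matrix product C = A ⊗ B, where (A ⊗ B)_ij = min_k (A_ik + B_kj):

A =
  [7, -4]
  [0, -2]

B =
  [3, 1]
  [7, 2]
A ⊗ B =
  [3, -2]
  [3, 0]

Apply the min-plus product entry-by-entry:
  C[0][0] = min over k of (A[0][0] + B[0][0] = 7 + 3 = 10, A[0][1] + B[1][0] = -4 + 7 = 3) = 3 (attained at k = 1)
  C[0][1] = min over k of (A[0][0] + B[0][1] = 7 + 1 = 8, A[0][1] + B[1][1] = -4 + 2 = -2) = -2 (attained at k = 1)
  C[1][0] = min over k of (A[1][0] + B[0][0] = 0 + 3 = 3, A[1][1] + B[1][0] = -2 + 7 = 5) = 3 (attained at k = 0)
  C[1][1] = min over k of (A[1][0] + B[0][1] = 0 + 1 = 1, A[1][1] + B[1][1] = -2 + 2 = 0) = 0 (attained at k = 1)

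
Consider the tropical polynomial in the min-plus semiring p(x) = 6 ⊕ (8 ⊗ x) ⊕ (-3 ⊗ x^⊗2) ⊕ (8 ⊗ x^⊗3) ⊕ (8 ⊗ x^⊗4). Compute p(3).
p(3) = 3

A tropical monomial a ⊗ x^⊗i evaluates to a + i · x. Evaluating each term at x = 3:
  Term 0 contributes 6 + 0 · 3 = 6
  Term 1 contributes 8 + 1 · 3 = 11
  Term 2 contributes -3 + 2 · 3 = 3
  Term 3 contributes 8 + 3 · 3 = 17
  Term 4 contributes 8 + 4 · 3 = 20
p(3) = ⊕ of these = min[6, 11, 3, 17, 20] = 3.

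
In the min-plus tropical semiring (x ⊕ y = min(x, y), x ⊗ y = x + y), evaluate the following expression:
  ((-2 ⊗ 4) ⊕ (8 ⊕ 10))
((-2 ⊗ 4) ⊕ (8 ⊕ 10)) = 2

Expand innermost to outermost. Recall ⊕ takes the minimum of its arguments and ⊗ takes their sum. Working out the expression ((-2 ⊗ 4) ⊕ (8 ⊕ 10)) gives 2.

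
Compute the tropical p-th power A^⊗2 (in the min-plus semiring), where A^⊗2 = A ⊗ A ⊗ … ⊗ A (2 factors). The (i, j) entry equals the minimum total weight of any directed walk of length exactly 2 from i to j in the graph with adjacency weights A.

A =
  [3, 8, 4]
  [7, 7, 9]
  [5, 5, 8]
A^⊗2 =
  [6, 9, 7]
  [10, 14, 11]
  [8, 12, 9]

Each entry (A^⊗2)_ij equals the minimum over all length-2 walks i = v_0 → v_1 → … → v_2 = j of Σ_t A[v_t][v_{t+1}]. For example, for (i, j) = (0, 2) we minimise over 3 possible intermediate vertex sequences; the minimum is 7, attained along the walk 0 → 0 → 2.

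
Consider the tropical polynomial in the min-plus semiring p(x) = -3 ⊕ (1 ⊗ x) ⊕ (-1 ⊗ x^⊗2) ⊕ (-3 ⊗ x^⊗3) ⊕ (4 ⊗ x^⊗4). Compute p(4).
p(4) = -3

A tropical monomial a ⊗ x^⊗i evaluates to a + i · x. Evaluating each term at x = 4:
  Term 0 contributes -3 + 0 · 4 = -3
  Term 1 contributes 1 + 1 · 4 = 5
  Term 2 contributes -1 + 2 · 4 = 7
  Term 3 contributes -3 + 3 · 4 = 9
  Term 4 contributes 4 + 4 · 4 = 20
p(4) = ⊕ of these = min[-3, 5, 7, 9, 20] = -3.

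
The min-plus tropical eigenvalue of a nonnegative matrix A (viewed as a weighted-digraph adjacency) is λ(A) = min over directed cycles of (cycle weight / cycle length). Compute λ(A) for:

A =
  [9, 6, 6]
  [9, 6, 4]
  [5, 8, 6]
λ(A) = 5

Enumerate directed cycles and compute their means (weight / length). Sample:
  cycle 0 → 0: weight = 9, length = 1, mean = 9/1 ≈ 9.000
  cycle 1 → 1: weight = 6, length = 1, mean = 6/1 ≈ 6.000
  cycle 2 → 2: weight = 6, length = 1, mean = 6/1 ≈ 6.000
  cycle 0 → 1 → 0: weight = 15, length = 2, mean = 15/2 ≈ 7.500
  cycle 0 → 2 → 0: weight = 11, length = 2, mean = 11/2 ≈ 5.500
  cycle 1 → 0 → 1: weight = 15, length = 2, mean = 15/2 ≈ 7.500
Minimum mean = 5.000, attained e.g. along the cycle 0 → 1 → 2 → 0 with weight 15 and length 3. So λ(A) = 15/3 = 5.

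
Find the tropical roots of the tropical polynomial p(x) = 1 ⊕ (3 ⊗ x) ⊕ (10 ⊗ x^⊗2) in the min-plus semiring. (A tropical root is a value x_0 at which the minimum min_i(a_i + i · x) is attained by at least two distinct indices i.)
Roots: {-7, -2}

Each tropical root is a break point of the lower envelope of the lines y = a_i + i · x (there are 3 lines, with slopes 0, 1, ..., 2). Only the lines that attain the minimum somewhere contribute to roots; other lines are dominated. Here the surviving (envelope) indices are i = 2, i = 1, i = 0.
Intersections between consecutive envelope lines give the roots: for adjacent envelope indices i < j the intersection is x = (a_i − a_j) / (j − i). Reading off the sorted break points: {-7, -2}.
Verification: at each break x_0, at least two indices attain the minimum of min_i(a_i + i · x_0).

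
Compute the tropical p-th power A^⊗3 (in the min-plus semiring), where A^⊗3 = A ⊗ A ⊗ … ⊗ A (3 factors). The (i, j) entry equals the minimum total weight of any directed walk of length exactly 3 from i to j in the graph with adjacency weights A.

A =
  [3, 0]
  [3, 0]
A^⊗3 =
  [3, 0]
  [3, 0]

Each entry (A^⊗3)_ij equals the minimum over all length-3 walks i = v_0 → v_1 → … → v_3 = j of Σ_t A[v_t][v_{t+1}]. For example, for (i, j) = (0, 1) we minimise over 4 possible intermediate vertex sequences; the minimum is 0, attained along the walk 0 → 1 → 1 → 1.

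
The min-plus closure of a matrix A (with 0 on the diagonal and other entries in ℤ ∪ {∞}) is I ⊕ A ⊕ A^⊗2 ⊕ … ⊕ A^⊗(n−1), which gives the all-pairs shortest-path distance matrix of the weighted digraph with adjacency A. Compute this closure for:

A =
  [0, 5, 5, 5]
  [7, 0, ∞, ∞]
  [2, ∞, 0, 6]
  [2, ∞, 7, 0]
Closure =
  [0, 5, 5, 5]
  [7, 0, 12, 12]
  [2, 7, 0, 6]
  [2, 7, 7, 0]

This is the Floyd-Warshall all-pairs shortest-path computation. For each intermediate vertex k = 0, 1, …, 3, update dist[i][j] ← min(dist[i][j], dist[i][k] + dist[k][j]). The final matrix gives, for each (i, j), the minimum total weight of any directed path from i to j (possibly empty when i = j).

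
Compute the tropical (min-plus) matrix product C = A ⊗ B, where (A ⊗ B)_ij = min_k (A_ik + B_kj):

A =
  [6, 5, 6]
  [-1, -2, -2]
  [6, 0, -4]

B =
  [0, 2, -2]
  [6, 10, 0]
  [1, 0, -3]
A ⊗ B =
  [6, 6, 3]
  [-1, -2, -5]
  [-3, -4, -7]

Apply the min-plus product entry-by-entry:
  C[0][0] = min over k of (A[0][0] + B[0][0] = 6 + 0 = 6, A[0][1] + B[1][0] = 5 + 6 = 11, A[0][2] + B[2][0] = 6 + 1 = 7) = 6 (attained at k = 0)
  C[0][1] = min over k of (A[0][0] + B[0][1] = 6 + 2 = 8, A[0][1] + B[1][1] = 5 + 10 = 15, A[0][2] + B[2][1] = 6 + 0 = 6) = 6 (attained at k = 2)
  C[0][2] = min over k of (A[0][0] + B[0][2] = 6 + -2 = 4, A[0][1] + B[1][2] = 5 + 0 = 5, A[0][2] + B[2][2] = 6 + -3 = 3) = 3 (attained at k = 2)
  C[1][0] = min over k of (A[1][0] + B[0][0] = -1 + 0 = -1, A[1][1] + B[1][0] = -2 + 6 = 4, A[1][2] + B[2][0] = -2 + 1 = -1) = -1 (attained at k = 0)
  C[1][1] = min over k of (A[1][0] + B[0][1] = -1 + 2 = 1, A[1][1] + B[1][1] = -2 + 10 = 8, A[1][2] + B[2][1] = -2 + 0 = -2) = -2 (attained at k = 2)
  C[1][2] = min over k of (A[1][0] + B[0][2] = -1 + -2 = -3, A[1][1] + B[1][2] = -2 + 0 = -2, A[1][2] + B[2][2] = -2 + -3 = -5) = -5 (attained at k = 2)
  C[2][0] = min over k of (A[2][0] + B[0][0] = 6 + 0 = 6, A[2][1] + B[1][0] = 0 + 6 = 6, A[2][2] + B[2][0] = -4 + 1 = -3) = -3 (attained at k = 2)
  C[2][1] = min over k of (A[2][0] + B[0][1] = 6 + 2 = 8, A[2][1] + B[1][1] = 0 + 10 = 10, A[2][2] + B[2][1] = -4 + 0 = -4) = -4 (attained at k = 2)
  C[2][2] = min over k of (A[2][0] + B[0][2] = 6 + -2 = 4, A[2][1] + B[1][2] = 0 + 0 = 0, A[2][2] + B[2][2] = -4 + -3 = -7) = -7 (attained at k = 2)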